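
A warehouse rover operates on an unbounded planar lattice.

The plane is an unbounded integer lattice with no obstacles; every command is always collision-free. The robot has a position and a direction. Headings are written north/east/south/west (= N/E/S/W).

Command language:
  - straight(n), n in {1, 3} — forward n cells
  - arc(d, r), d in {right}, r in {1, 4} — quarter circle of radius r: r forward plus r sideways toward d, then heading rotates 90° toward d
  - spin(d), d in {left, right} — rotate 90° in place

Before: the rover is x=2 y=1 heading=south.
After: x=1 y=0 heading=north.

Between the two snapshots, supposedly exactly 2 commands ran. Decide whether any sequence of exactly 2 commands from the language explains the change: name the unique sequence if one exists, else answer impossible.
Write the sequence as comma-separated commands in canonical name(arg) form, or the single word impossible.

key: cell and facing (now N) both changed — the 2 commands mix motion and turning
t0: x=2 y=1 heading=south
[1] after arc(right, 1): x=1 y=0 heading=west
[2] after spin(right): x=1 y=0 heading=north
uniquely the one of 36 2-step routes that fits.

arc(right, 1), spin(right)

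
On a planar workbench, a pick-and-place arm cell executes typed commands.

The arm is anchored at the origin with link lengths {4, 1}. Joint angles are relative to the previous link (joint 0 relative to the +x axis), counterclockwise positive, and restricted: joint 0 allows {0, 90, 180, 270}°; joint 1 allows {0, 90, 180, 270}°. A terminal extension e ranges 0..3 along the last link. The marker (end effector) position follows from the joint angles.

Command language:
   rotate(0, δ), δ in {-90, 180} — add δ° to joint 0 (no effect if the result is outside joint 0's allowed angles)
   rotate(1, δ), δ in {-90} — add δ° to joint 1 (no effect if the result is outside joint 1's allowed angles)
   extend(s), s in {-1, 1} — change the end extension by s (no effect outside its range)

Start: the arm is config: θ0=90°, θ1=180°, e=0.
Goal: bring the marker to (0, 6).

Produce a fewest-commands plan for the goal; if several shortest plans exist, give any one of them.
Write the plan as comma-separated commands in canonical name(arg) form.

t0: config: θ0=90°, θ1=180°, e=0
t=1 rotate(1, -90) ⇒ config: θ0=90°, θ1=90°, e=0
t=2 rotate(1, -90) ⇒ config: θ0=90°, θ1=0°, e=0
t=3 extend(1) ⇒ config: θ0=90°, θ1=0°, e=1
nothing shorter than 3 reaches the goal.

rotate(1, -90), rotate(1, -90), extend(1)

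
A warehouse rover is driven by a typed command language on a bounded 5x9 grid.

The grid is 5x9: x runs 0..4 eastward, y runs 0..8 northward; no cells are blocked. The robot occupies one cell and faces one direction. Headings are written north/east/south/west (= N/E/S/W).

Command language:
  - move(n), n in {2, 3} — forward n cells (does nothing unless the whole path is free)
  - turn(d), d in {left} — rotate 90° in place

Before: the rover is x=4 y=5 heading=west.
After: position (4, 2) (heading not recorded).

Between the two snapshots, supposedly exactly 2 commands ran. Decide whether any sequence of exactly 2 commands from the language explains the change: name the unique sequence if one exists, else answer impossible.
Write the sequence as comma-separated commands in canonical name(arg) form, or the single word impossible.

turn(left), move(3)

key: order matters: swapping turn(left) and move(3) lands elsewhere
initial: x=4 y=5 heading=west
t=1 turn(left) ⇒ x=4 y=5 heading=south
t=2 move(3) ⇒ x=4 y=2 heading=south
no rival 2-sequence matches.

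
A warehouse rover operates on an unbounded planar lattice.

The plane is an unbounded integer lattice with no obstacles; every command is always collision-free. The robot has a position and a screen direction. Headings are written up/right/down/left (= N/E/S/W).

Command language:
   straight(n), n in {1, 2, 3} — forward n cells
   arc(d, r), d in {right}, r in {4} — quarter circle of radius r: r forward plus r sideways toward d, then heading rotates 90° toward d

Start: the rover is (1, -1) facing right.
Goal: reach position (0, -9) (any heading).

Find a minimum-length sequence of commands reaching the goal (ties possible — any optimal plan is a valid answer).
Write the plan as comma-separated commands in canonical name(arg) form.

start: (1, -1) facing right
1. arc(right, 4) → (5, -5) facing down
2. arc(right, 4) → (1, -9) facing left
3. straight(1) → (0, -9) facing left
minimal: 3 command(s), checked below 3.

arc(right, 4), arc(right, 4), straight(1)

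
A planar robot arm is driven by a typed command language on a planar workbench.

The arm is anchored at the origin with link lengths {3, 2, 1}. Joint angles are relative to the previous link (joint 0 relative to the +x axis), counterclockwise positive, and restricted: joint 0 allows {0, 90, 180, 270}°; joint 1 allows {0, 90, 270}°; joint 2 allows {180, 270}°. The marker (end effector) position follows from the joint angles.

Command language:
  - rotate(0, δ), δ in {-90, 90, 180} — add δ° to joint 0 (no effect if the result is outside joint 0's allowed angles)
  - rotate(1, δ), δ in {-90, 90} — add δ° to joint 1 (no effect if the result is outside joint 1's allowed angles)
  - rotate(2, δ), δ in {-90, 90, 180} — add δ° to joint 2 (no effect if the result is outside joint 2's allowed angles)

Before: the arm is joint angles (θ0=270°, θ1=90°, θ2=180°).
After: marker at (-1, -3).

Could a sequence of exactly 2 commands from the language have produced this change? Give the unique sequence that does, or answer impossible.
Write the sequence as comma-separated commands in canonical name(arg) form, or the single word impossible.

from: joint angles (θ0=270°, θ1=90°, θ2=180°)
1. rotate(1, -90) → joint angles (θ0=270°, θ1=0°, θ2=180°)
2. rotate(1, -90) → joint angles (θ0=270°, θ1=270°, θ2=180°)
uniquely the one of 64 2-step routes that fits.

rotate(1, -90), rotate(1, -90)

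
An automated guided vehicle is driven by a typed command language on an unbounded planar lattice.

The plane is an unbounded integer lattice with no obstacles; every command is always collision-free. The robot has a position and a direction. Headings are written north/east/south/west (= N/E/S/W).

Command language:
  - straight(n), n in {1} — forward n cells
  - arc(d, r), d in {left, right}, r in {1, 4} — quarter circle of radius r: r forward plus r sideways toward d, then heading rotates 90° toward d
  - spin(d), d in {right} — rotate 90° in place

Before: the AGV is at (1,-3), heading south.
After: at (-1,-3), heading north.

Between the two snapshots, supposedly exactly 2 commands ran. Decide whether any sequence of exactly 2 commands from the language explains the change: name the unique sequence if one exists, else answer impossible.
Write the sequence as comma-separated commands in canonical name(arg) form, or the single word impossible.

arc(right, 1), arc(right, 1)

key: cell and facing (now N) both changed — the 2 commands mix motion and turning
initial: at (1,-3), heading south
1. arc(right, 1) → at (0,-4), heading west
2. arc(right, 1) → at (-1,-3), heading north
all 36 alternatives checked — unique.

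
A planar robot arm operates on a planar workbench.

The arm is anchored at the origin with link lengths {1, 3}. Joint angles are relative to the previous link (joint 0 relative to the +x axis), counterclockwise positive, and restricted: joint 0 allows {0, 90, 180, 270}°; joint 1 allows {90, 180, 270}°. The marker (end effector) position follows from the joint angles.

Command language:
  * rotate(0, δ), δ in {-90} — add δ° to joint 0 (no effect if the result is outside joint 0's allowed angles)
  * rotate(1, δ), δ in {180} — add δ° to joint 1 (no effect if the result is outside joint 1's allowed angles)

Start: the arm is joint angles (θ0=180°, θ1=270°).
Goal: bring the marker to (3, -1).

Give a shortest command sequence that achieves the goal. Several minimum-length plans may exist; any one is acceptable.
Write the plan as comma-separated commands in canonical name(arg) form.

rotate(1, 180), rotate(0, -90), rotate(0, -90), rotate(0, -90)

from: joint angles (θ0=180°, θ1=270°)
1. rotate(1, 180) → joint angles (θ0=180°, θ1=90°)
2. rotate(0, -90) → joint angles (θ0=90°, θ1=90°)
3. rotate(0, -90) → joint angles (θ0=0°, θ1=90°)
4. rotate(0, -90) → joint angles (θ0=270°, θ1=90°)
minimal: 4 command(s), checked below 4.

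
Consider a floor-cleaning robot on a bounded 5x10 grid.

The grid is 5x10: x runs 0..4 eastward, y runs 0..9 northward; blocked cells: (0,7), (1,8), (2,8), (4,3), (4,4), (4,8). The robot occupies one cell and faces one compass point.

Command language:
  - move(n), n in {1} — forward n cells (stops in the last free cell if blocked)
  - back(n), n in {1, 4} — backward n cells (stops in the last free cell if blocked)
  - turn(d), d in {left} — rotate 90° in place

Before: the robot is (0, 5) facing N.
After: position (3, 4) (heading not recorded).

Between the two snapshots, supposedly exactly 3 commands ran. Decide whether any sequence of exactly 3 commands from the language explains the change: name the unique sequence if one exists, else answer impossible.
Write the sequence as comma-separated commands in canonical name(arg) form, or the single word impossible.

key: running back(4) before back(1) would end elsewhere — order is forced
begin: (0, 5) facing N
step 1 (back(1)): (0, 4) facing N
step 2 (turn(left)): (0, 4) facing W
step 3 (back(4)): (3, 4) facing W
no other 3-command option fits: unique.

back(1), turn(left), back(4)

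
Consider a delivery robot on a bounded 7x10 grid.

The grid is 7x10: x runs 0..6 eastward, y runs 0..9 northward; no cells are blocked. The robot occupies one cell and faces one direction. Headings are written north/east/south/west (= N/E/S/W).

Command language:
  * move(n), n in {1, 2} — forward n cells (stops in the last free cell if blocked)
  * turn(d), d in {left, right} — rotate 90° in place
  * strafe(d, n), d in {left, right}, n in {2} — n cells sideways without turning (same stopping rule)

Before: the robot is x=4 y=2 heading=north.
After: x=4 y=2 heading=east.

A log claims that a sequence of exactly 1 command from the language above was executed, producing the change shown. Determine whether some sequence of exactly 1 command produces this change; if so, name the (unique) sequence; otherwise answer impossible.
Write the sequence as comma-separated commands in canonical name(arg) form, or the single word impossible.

key: parked at (4,2) the whole time — nothing moves the robot
from: x=4 y=2 heading=north
step 1 (turn(right)): x=4 y=2 heading=east
no other 1-command option fits: unique.

turn(right)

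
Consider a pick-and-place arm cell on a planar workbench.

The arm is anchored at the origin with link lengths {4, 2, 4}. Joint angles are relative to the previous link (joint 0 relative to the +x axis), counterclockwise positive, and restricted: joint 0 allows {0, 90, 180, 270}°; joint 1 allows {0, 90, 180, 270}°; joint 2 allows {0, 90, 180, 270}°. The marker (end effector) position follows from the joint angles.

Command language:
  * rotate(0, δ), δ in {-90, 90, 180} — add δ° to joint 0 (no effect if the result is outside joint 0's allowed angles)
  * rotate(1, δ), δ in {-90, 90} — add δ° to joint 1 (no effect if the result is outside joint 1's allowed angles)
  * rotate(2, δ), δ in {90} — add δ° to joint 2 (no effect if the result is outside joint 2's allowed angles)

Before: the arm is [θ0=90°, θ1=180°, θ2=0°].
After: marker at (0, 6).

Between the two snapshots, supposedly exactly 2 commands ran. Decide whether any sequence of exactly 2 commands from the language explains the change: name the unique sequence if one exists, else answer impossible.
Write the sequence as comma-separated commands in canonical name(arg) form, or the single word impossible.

start: [θ0=90°, θ1=180°, θ2=0°]
t=1 rotate(2, 90) ⇒ [θ0=90°, θ1=180°, θ2=90°]
t=2 rotate(2, 90) ⇒ [θ0=90°, θ1=180°, θ2=180°]
no rival 2-sequence matches.

rotate(2, 90), rotate(2, 90)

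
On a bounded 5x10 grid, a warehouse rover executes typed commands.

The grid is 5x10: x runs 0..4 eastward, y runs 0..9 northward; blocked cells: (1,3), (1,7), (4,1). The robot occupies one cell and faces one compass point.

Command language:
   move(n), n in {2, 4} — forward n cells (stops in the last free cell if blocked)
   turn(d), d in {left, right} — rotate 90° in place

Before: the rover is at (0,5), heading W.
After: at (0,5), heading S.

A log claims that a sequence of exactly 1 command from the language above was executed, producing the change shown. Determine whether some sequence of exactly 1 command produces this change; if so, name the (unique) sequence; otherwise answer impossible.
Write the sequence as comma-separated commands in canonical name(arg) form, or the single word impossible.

key: parked at (0,5) the whole time — nothing moves the robot
from: at (0,5), heading W
step 1 (turn(left)): at (0,5), heading S
no other 1-command option fits: unique.

turn(left)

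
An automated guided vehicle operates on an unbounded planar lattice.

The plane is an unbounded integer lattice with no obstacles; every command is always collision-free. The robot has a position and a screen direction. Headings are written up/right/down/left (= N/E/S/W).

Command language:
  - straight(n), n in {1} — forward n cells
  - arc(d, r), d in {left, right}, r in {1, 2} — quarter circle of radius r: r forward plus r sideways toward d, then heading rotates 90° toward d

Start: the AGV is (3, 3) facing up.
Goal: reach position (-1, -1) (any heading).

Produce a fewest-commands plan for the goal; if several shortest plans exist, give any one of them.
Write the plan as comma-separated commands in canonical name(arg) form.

arc(left, 1), arc(left, 1), arc(right, 1), arc(left, 2), arc(left, 1)

initial: (3, 3) facing up
step 1 (arc(left, 1)): (2, 4) facing left
step 2 (arc(left, 1)): (1, 3) facing down
step 3 (arc(right, 1)): (0, 2) facing left
step 4 (arc(left, 2)): (-2, 0) facing down
step 5 (arc(left, 1)): (-1, -1) facing right
shorter routes all fall short; 5 is best.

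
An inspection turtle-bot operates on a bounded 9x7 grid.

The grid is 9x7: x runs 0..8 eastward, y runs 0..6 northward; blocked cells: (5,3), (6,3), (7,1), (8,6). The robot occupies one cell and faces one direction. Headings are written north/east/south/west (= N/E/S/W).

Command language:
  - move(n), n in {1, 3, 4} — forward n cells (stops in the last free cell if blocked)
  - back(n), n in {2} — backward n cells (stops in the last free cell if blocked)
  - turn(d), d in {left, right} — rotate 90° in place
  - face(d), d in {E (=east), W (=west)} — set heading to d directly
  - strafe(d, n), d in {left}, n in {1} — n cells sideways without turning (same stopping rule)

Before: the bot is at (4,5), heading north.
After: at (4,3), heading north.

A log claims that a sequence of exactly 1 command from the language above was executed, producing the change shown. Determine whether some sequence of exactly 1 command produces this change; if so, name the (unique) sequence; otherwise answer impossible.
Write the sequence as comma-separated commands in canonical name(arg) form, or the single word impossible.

back(2)

key: still facing N — the one step turns nothing
from: at (4,5), heading north
[1] after back(2): at (4,3), heading north
all 9 alternatives checked — unique.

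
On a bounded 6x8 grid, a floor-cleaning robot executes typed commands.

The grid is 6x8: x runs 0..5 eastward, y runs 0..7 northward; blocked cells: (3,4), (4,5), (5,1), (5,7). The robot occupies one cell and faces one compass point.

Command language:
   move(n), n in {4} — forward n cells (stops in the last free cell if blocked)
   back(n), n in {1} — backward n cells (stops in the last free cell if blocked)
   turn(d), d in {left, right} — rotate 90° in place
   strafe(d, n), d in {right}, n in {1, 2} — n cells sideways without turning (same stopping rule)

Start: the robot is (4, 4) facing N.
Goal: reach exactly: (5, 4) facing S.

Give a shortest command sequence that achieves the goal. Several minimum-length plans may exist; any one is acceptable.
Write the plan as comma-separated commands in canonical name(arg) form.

start: (4, 4) facing N
t=1 strafe(right, 2) ⇒ (5, 4) facing N
t=2 turn(left) ⇒ (5, 4) facing W
t=3 turn(left) ⇒ (5, 4) facing S
no 2-step plan works, so 3 is optimal.

strafe(right, 2), turn(left), turn(left)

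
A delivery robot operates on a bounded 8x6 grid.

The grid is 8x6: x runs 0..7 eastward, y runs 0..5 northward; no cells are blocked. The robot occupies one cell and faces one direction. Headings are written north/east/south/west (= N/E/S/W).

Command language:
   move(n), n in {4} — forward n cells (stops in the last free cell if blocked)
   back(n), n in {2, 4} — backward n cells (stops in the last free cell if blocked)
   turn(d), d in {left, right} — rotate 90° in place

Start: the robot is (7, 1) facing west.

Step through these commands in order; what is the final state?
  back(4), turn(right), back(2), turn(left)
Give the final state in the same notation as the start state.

(7, 0) facing west

t0: (7, 1) facing west
1. back(4) → (7, 1) facing west
2. turn(right) → (7, 1) facing north
3. back(2) → (7, 0) facing north
4. turn(left) → (7, 0) facing west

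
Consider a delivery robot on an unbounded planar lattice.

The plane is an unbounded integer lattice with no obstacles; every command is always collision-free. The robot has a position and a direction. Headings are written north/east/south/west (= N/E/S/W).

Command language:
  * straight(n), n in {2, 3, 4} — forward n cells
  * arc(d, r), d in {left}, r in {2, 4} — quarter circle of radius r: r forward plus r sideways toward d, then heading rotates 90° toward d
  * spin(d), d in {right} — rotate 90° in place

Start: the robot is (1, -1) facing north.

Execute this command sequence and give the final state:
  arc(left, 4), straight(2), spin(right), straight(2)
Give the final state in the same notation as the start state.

t0: (1, -1) facing north
1. arc(left, 4) → (-3, 3) facing west
2. straight(2) → (-5, 3) facing west
3. spin(right) → (-5, 3) facing north
4. straight(2) → (-5, 5) facing north

(-5, 5) facing north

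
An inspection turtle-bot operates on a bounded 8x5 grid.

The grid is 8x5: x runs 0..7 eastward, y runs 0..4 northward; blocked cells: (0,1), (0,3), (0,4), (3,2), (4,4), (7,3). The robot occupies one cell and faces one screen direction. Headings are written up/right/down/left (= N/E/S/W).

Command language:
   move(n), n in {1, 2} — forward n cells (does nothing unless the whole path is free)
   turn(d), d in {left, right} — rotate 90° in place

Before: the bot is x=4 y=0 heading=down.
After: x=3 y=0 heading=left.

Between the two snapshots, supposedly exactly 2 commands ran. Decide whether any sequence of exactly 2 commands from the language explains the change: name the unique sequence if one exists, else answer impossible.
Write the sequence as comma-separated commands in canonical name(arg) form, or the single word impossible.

turn(right), move(1)

key: order matters: swapping turn(right) and move(1) lands elsewhere
initial: x=4 y=0 heading=down
[1] after turn(right): x=4 y=0 heading=left
[2] after move(1): x=3 y=0 heading=left
all 16 alternatives checked — unique.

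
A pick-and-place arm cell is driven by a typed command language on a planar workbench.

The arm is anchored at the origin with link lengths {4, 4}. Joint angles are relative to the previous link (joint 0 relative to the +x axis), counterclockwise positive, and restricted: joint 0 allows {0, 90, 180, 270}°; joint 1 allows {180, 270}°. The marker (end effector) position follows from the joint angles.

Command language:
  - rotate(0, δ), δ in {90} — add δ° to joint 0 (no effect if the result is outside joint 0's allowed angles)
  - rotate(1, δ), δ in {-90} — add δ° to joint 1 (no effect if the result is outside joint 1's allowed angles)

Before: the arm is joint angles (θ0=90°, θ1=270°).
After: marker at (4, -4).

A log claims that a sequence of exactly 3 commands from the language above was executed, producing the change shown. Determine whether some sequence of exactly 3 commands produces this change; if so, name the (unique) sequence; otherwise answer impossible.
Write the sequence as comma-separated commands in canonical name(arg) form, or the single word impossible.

rotate(0, 90), rotate(0, 90), rotate(0, 90)

from: joint angles (θ0=90°, θ1=270°)
step 1 (rotate(0, 90)): joint angles (θ0=180°, θ1=270°)
step 2 (rotate(0, 90)): joint angles (θ0=270°, θ1=270°)
step 3 (rotate(0, 90)): joint angles (θ0=0°, θ1=270°)
no other 3-command option fits: unique.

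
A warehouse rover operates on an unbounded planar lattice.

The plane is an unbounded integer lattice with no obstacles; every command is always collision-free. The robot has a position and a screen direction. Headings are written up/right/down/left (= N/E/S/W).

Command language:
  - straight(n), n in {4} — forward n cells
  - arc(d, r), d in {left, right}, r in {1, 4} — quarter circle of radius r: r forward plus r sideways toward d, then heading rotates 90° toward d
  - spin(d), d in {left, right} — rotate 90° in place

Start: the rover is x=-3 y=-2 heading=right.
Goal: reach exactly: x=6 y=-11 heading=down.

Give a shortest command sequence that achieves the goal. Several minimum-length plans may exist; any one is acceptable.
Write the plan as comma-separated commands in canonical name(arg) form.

t0: x=-3 y=-2 heading=right
[1] after arc(right, 4): x=1 y=-6 heading=down
[2] after arc(left, 4): x=5 y=-10 heading=right
[3] after arc(right, 1): x=6 y=-11 heading=down
minimal: 3 command(s), checked below 3.

arc(right, 4), arc(left, 4), arc(right, 1)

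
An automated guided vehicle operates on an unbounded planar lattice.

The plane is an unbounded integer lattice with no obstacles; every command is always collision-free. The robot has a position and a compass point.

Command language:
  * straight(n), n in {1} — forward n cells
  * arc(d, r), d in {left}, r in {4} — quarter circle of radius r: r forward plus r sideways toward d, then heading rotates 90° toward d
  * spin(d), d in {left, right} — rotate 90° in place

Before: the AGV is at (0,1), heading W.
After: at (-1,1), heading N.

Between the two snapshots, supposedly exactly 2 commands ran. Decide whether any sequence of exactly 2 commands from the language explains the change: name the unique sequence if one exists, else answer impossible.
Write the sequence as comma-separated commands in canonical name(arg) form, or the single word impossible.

straight(1), spin(right)

key: cell and facing (now N) both changed — the 2 commands mix motion and turning
from: at (0,1), heading W
t=1 straight(1) ⇒ at (-1,1), heading W
t=2 spin(right) ⇒ at (-1,1), heading N
uniquely the one of 16 2-step routes that fits.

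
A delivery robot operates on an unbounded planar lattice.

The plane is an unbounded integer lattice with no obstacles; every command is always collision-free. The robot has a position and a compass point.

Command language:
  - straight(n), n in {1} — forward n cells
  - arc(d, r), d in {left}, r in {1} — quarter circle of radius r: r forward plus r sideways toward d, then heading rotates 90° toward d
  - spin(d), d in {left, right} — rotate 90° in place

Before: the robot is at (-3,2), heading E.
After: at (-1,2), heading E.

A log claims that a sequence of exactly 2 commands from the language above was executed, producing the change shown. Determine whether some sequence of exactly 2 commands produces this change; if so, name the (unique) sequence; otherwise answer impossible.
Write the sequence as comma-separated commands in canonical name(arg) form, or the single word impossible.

straight(1), straight(1)

key: still facing E at the end — nothing in the sequence rotates
begin: at (-3,2), heading E
1. straight(1) → at (-2,2), heading E
2. straight(1) → at (-1,2), heading E
all 16 alternatives checked — unique.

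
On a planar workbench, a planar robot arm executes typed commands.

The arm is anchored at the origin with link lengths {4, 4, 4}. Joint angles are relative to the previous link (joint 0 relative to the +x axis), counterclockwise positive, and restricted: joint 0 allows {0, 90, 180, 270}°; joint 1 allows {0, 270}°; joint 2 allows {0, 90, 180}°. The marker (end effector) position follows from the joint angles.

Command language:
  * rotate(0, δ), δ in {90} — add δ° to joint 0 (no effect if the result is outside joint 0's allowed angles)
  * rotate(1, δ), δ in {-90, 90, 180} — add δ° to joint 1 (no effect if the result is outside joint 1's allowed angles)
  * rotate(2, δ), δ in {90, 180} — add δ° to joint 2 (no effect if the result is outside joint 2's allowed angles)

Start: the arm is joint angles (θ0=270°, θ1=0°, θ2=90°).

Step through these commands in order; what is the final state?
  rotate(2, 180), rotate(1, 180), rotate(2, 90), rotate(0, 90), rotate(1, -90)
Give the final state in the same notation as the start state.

joint angles (θ0=0°, θ1=270°, θ2=180°)

start: joint angles (θ0=270°, θ1=0°, θ2=90°)
1. rotate(2, 180) → joint angles (θ0=270°, θ1=0°, θ2=90°)
2. rotate(1, 180) → joint angles (θ0=270°, θ1=0°, θ2=90°)
3. rotate(2, 90) → joint angles (θ0=270°, θ1=0°, θ2=180°)
4. rotate(0, 90) → joint angles (θ0=0°, θ1=0°, θ2=180°)
5. rotate(1, -90) → joint angles (θ0=0°, θ1=270°, θ2=180°)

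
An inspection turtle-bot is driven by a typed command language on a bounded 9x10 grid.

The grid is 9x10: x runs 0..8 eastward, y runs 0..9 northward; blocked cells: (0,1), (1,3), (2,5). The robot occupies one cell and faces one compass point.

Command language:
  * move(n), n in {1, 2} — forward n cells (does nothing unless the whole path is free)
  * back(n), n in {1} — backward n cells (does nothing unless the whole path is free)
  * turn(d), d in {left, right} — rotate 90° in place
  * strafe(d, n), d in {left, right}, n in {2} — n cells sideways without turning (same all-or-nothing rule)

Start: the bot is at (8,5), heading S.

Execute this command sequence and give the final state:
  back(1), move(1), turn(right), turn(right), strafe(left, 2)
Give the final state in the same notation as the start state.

initial: at (8,5), heading S
t=1 back(1) ⇒ at (8,6), heading S
t=2 move(1) ⇒ at (8,5), heading S
t=3 turn(right) ⇒ at (8,5), heading W
t=4 turn(right) ⇒ at (8,5), heading N
t=5 strafe(left, 2) ⇒ at (6,5), heading N

at (6,5), heading N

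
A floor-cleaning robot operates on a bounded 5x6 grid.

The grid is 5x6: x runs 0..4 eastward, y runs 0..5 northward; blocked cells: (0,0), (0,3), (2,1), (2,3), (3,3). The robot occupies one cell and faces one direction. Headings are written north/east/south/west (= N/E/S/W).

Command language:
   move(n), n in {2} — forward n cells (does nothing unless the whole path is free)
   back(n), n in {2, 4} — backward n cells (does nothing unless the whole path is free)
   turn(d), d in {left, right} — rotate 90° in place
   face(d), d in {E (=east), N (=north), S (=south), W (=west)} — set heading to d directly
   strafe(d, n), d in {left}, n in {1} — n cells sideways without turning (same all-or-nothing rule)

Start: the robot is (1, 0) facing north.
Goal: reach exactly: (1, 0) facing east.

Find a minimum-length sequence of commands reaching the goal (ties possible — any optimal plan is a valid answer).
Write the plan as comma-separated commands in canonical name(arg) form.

t0: (1, 0) facing north
1. turn(right) → (1, 0) facing east
minimal: 1 command(s), checked below 1.

turn(right)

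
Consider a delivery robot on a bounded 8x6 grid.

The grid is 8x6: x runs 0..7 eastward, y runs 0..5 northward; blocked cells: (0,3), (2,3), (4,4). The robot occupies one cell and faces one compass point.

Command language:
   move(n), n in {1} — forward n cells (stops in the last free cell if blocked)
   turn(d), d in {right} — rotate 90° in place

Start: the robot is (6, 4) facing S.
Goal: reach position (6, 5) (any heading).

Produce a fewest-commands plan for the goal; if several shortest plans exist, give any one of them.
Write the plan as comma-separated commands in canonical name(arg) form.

turn(right), turn(right), move(1)

t0: (6, 4) facing S
[1] after turn(right): (6, 4) facing W
[2] after turn(right): (6, 4) facing N
[3] after move(1): (6, 5) facing N
nothing shorter than 3 reaches the goal.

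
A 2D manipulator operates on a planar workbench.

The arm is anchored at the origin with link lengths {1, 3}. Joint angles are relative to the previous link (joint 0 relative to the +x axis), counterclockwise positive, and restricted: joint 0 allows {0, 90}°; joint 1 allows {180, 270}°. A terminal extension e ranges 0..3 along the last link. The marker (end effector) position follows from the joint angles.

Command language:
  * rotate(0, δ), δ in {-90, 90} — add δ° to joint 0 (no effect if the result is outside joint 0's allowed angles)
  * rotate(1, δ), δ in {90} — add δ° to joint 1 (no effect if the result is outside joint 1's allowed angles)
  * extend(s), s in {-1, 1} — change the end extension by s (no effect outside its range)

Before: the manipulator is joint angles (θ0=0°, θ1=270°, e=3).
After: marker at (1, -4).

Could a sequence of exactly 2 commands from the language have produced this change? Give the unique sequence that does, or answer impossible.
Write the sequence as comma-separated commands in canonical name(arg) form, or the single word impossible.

extend(-1), extend(-1)

from: joint angles (θ0=0°, θ1=270°, e=3)
1. extend(-1) → joint angles (θ0=0°, θ1=270°, e=2)
2. extend(-1) → joint angles (θ0=0°, θ1=270°, e=1)
uniquely the one of 25 2-step routes that fits.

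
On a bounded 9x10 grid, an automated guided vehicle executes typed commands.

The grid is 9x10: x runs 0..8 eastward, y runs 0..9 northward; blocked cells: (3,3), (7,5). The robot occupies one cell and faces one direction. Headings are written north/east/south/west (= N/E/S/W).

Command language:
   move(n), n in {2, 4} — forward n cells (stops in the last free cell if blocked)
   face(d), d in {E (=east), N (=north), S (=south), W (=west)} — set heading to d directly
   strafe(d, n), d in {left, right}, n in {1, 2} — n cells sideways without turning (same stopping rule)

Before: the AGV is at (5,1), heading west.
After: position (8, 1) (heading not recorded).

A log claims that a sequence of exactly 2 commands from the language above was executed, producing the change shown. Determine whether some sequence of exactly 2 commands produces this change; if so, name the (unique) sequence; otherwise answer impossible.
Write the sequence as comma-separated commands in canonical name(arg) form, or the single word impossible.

face(E), move(4)

key: order matters: swapping face(E) and move(4) lands elsewhere
initial: at (5,1), heading west
t=1 face(E) ⇒ at (5,1), heading east
t=2 move(4) ⇒ at (8,1), heading east
no rival 2-sequence matches.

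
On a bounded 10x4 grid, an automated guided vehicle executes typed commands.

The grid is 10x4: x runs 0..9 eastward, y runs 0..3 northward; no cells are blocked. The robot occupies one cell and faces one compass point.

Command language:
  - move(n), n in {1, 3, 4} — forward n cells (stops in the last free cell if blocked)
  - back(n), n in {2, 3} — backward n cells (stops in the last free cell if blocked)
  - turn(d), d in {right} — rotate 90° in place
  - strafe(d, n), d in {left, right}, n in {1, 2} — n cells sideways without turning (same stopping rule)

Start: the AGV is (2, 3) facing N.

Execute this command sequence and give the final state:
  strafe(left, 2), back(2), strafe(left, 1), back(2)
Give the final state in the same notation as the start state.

(0, 0) facing N

initial: (2, 3) facing N
[1] after strafe(left, 2): (0, 3) facing N
[2] after back(2): (0, 1) facing N
[3] after strafe(left, 1): (0, 1) facing N
[4] after back(2): (0, 0) facing N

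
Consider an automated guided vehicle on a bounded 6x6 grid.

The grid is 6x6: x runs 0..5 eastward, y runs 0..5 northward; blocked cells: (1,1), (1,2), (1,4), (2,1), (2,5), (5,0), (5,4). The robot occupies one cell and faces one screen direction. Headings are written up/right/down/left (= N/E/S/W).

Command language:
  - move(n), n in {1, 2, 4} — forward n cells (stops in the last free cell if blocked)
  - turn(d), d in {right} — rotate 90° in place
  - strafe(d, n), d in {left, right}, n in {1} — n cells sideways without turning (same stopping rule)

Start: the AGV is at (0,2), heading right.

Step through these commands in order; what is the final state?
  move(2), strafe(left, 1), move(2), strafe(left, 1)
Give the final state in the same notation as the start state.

begin: at (0,2), heading right
t=1 move(2) ⇒ at (0,2), heading right
t=2 strafe(left, 1) ⇒ at (0,3), heading right
t=3 move(2) ⇒ at (2,3), heading right
t=4 strafe(left, 1) ⇒ at (2,4), heading right

at (2,4), heading right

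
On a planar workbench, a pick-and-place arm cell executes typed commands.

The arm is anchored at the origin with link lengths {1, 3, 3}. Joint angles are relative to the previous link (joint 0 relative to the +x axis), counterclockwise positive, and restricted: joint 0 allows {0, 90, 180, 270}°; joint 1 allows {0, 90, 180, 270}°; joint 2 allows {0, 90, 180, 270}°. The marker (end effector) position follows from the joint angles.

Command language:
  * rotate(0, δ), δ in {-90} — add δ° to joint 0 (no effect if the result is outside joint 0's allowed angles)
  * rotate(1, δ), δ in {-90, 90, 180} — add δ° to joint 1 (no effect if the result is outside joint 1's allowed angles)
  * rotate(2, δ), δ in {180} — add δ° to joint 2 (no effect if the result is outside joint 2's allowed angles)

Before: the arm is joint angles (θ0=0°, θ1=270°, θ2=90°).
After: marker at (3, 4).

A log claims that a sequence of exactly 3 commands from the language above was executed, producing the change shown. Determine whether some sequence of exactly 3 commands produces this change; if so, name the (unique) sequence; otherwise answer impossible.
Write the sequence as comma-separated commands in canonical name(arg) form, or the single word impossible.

from: joint angles (θ0=0°, θ1=270°, θ2=90°)
[1] after rotate(0, -90): joint angles (θ0=270°, θ1=270°, θ2=90°)
[2] after rotate(0, -90): joint angles (θ0=180°, θ1=270°, θ2=90°)
[3] after rotate(0, -90): joint angles (θ0=90°, θ1=270°, θ2=90°)
uniquely the one of 125 3-step routes that fits.

rotate(0, -90), rotate(0, -90), rotate(0, -90)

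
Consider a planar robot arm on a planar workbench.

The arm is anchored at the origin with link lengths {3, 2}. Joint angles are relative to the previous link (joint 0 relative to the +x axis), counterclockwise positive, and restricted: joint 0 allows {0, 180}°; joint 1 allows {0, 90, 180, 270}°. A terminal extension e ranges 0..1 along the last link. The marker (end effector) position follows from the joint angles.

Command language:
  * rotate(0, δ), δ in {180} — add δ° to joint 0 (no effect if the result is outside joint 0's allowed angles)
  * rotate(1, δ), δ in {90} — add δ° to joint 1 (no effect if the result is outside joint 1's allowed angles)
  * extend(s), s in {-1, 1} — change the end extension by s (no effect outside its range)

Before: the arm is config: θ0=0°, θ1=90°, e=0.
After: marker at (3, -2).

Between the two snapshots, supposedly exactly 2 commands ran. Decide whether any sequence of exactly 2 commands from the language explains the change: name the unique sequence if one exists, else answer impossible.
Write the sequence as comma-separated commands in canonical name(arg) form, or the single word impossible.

from: config: θ0=0°, θ1=90°, e=0
1. rotate(1, 90) → config: θ0=0°, θ1=180°, e=0
2. rotate(1, 90) → config: θ0=0°, θ1=270°, e=0
all 16 alternatives checked — unique.

rotate(1, 90), rotate(1, 90)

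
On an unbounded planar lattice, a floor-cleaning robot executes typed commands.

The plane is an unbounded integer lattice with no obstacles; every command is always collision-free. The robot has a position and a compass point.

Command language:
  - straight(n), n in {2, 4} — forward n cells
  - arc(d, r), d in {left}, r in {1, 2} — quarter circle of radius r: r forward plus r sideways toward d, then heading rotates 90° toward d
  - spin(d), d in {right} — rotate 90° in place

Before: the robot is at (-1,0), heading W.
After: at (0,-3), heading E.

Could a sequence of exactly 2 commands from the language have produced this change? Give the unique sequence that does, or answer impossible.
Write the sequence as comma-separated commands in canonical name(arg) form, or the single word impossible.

key: position moved to (0,-3) AND the heading swung to E — translation plus rotation needed
t0: at (-1,0), heading W
step 1 (arc(left, 1)): at (-2,-1), heading S
step 2 (arc(left, 2)): at (0,-3), heading E
uniquely the one of 25 2-step routes that fits.

arc(left, 1), arc(left, 2)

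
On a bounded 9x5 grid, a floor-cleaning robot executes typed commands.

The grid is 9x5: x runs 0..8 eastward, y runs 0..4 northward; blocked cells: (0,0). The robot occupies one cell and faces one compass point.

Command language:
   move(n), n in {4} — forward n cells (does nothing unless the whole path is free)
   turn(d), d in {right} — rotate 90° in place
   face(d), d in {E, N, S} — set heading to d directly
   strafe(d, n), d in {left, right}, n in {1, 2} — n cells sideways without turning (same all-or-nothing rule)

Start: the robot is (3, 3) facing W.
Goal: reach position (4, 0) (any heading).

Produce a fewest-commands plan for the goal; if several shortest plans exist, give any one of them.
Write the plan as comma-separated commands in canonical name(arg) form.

strafe(left, 2), strafe(left, 1), face(N), strafe(right, 1)

t0: (3, 3) facing W
t=1 strafe(left, 2) ⇒ (3, 1) facing W
t=2 strafe(left, 1) ⇒ (3, 0) facing W
t=3 face(N) ⇒ (3, 0) facing N
t=4 strafe(right, 1) ⇒ (4, 0) facing N
minimal: 4 command(s), checked below 4.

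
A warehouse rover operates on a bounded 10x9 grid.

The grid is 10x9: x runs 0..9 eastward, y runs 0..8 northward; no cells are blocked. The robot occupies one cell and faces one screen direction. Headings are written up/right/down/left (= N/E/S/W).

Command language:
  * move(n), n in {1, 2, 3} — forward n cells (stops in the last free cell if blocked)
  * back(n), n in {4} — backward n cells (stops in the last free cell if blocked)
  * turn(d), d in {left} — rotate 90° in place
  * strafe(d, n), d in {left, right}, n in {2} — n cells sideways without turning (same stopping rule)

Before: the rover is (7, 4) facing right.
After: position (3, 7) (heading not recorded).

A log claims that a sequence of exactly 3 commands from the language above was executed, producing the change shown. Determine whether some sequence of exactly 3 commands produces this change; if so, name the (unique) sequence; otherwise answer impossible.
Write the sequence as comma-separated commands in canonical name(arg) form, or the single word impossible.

back(4), turn(left), move(3)

key: order matters: swapping back(4) and move(3) lands elsewhere
initial: (7, 4) facing right
step 1 (back(4)): (3, 4) facing right
step 2 (turn(left)): (3, 4) facing up
step 3 (move(3)): (3, 7) facing up
no rival 3-sequence matches.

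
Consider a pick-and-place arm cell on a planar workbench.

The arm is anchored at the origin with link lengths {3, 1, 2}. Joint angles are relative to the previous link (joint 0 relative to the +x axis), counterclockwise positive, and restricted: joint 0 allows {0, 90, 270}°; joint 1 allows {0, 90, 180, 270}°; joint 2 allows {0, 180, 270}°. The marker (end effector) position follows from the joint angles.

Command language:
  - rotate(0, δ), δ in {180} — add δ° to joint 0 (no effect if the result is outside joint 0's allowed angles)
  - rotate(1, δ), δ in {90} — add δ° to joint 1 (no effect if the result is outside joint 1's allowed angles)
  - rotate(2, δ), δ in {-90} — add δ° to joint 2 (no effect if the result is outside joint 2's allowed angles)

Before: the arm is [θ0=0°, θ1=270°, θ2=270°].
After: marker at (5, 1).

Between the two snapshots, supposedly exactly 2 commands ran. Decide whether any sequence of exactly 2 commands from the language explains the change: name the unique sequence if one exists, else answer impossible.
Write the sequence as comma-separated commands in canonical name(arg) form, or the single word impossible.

rotate(1, 90), rotate(1, 90)

initial: [θ0=0°, θ1=270°, θ2=270°]
1. rotate(1, 90) → [θ0=0°, θ1=0°, θ2=270°]
2. rotate(1, 90) → [θ0=0°, θ1=90°, θ2=270°]
no rival 2-sequence matches.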